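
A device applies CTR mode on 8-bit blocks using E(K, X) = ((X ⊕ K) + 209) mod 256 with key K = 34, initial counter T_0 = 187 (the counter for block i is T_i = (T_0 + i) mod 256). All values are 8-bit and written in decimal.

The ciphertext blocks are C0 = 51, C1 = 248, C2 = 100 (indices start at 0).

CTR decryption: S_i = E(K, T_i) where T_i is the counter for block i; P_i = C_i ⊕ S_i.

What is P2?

P2: T = 189, S = E(K, T) = 112; 100 ⊕ 112 = 20.

P2 = 20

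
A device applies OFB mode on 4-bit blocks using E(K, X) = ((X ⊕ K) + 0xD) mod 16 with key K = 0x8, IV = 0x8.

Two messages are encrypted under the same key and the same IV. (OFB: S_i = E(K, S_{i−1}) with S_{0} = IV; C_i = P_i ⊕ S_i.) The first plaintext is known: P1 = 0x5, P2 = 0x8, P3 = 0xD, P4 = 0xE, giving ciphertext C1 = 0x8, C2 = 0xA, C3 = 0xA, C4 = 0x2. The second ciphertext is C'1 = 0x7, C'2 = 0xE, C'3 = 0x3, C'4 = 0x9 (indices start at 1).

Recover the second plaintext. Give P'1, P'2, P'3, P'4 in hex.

P'1 = 0xA, P'2 = 0xC, P'3 = 0x4, P'4 = 0x5

In OFB with a reused IV, both messages share the same keystream S_i, so C_i ⊕ C'_i = P_i ⊕ P'_i and thus P'_i = P_i ⊕ C_i ⊕ C'_i.
P'1: 0x5 ⊕ 0x8 ⊕ 0x7 = 0xA.
P'2: 0x8 ⊕ 0xA ⊕ 0xE = 0xC.
P'3: 0xD ⊕ 0xA ⊕ 0x3 = 0x4.
P'4: 0xE ⊕ 0x2 ⊕ 0x9 = 0x5.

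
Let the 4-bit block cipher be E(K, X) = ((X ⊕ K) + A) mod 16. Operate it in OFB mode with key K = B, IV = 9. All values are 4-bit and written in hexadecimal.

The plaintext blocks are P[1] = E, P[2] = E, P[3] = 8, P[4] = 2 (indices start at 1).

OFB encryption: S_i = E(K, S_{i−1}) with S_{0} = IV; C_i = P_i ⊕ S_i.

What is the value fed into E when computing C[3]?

C[1]: S = E(K, 9) = C; E ⊕ C = 2.
C[2]: S = E(K, C) = 1; E ⊕ 1 = F.
C[3]: S = E(K, 1) = 4; 8 ⊕ 4 = C.
So the input to E for block [3] is 1.

1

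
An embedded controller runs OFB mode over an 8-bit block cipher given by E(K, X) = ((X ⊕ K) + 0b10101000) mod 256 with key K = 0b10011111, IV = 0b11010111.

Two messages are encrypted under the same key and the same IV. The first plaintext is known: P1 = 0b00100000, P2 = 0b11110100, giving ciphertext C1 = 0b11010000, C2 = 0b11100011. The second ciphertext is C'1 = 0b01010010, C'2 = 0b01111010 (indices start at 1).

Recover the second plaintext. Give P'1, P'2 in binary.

P'1 = 0b10100010, P'2 = 0b01101101

In OFB with a reused IV, both messages share the same keystream S_i, so C_i ⊕ C'_i = P_i ⊕ P'_i and thus P'_i = P_i ⊕ C_i ⊕ C'_i.
P'1: 0b00100000 ⊕ 0b11010000 ⊕ 0b01010010 = 0b10100010.
P'2: 0b11110100 ⊕ 0b11100011 ⊕ 0b01111010 = 0b01101101.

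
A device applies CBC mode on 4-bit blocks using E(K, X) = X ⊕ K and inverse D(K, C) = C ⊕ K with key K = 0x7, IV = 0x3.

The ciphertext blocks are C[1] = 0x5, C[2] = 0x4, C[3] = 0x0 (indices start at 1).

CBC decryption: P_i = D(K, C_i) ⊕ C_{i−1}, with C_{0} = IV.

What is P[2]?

P[2] = 0x6

P[2]: D(K, 0x4) = 0x3; 0x3 ⊕ 0x5 = 0x6.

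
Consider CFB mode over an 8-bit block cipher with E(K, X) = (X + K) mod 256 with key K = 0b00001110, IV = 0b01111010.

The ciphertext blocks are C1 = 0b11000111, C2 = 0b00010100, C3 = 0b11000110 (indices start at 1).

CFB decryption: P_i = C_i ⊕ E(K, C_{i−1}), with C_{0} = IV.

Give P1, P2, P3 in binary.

P1: E(K, 0b01111010) = 0b10001000; 0b11000111 ⊕ 0b10001000 = 0b01001111.
P2: E(K, 0b11000111) = 0b11010101; 0b00010100 ⊕ 0b11010101 = 0b11000001.
P3: E(K, 0b00010100) = 0b00100010; 0b11000110 ⊕ 0b00100010 = 0b11100100.

P1 = 0b01001111, P2 = 0b11000001, P3 = 0b11100100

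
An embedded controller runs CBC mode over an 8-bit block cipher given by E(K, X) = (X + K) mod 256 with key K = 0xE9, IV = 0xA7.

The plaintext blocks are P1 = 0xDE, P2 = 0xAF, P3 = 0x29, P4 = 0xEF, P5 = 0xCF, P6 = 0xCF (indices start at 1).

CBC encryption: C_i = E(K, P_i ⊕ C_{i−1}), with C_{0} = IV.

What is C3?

C3 = 0x88

C1: P1 ⊕ 0xA7 = 0x79; E(K, 0x79) = 0x62.
C2: P2 ⊕ 0x62 = 0xCD; E(K, 0xCD) = 0xB6.
C3: P3 ⊕ 0xB6 = 0x9F; E(K, 0x9F) = 0x88.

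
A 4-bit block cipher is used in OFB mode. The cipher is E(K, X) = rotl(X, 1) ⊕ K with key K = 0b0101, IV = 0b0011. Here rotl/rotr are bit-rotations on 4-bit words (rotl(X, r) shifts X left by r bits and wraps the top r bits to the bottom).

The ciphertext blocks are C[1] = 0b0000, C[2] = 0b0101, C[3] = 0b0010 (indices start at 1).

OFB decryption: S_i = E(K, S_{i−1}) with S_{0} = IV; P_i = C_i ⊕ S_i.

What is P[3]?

P[1]: S = E(K, 0b0011) = 0b0011; 0b0000 ⊕ 0b0011 = 0b0011.
P[2]: S = E(K, 0b0011) = 0b0011; 0b0101 ⊕ 0b0011 = 0b0110.
P[3]: S = E(K, 0b0011) = 0b0011; 0b0010 ⊕ 0b0011 = 0b0001.

P[3] = 0b0001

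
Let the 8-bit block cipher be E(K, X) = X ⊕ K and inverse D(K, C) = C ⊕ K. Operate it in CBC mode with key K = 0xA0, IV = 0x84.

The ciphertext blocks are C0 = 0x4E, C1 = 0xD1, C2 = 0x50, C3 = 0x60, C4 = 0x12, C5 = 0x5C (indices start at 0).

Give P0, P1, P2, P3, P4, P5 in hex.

CBC decryption: P_i = D(K, C_i) ⊕ C_{i−1}, with C_{−1} = IV.
P0: D(K, 0x4E) = 0xEE; 0xEE ⊕ 0x84 = 0x6A.
P1: D(K, 0xD1) = 0x71; 0x71 ⊕ 0x4E = 0x3F.
P2: D(K, 0x50) = 0xF0; 0xF0 ⊕ 0xD1 = 0x21.
P3: D(K, 0x60) = 0xC0; 0xC0 ⊕ 0x50 = 0x90.
P4: D(K, 0x12) = 0xB2; 0xB2 ⊕ 0x60 = 0xD2.
P5: D(K, 0x5C) = 0xFC; 0xFC ⊕ 0x12 = 0xEE.

P0 = 0x6A, P1 = 0x3F, P2 = 0x21, P3 = 0x90, P4 = 0xD2, P5 = 0xEE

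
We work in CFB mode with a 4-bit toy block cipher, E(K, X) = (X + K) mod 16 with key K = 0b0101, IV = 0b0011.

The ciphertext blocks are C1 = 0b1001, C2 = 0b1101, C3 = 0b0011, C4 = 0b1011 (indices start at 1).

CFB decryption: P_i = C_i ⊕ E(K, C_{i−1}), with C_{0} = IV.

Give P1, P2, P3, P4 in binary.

P1 = 0b0001, P2 = 0b0011, P3 = 0b0001, P4 = 0b0011

P1: E(K, 0b0011) = 0b1000; 0b1001 ⊕ 0b1000 = 0b0001.
P2: E(K, 0b1001) = 0b1110; 0b1101 ⊕ 0b1110 = 0b0011.
P3: E(K, 0b1101) = 0b0010; 0b0011 ⊕ 0b0010 = 0b0001.
P4: E(K, 0b0011) = 0b1000; 0b1011 ⊕ 0b1000 = 0b0011.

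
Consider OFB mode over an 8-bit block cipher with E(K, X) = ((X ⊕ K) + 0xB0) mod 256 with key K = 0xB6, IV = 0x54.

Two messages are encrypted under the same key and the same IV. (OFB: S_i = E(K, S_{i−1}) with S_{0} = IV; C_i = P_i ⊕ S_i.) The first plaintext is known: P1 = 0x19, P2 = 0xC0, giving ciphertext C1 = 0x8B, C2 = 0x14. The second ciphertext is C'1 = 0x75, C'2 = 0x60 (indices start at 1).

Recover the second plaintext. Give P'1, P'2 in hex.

In OFB with a reused IV, both messages share the same keystream S_i, so C_i ⊕ C'_i = P_i ⊕ P'_i and thus P'_i = P_i ⊕ C_i ⊕ C'_i.
P'1: 0x19 ⊕ 0x8B ⊕ 0x75 = 0xE7.
P'2: 0xC0 ⊕ 0x14 ⊕ 0x60 = 0xB4.

P'1 = 0xE7, P'2 = 0xB4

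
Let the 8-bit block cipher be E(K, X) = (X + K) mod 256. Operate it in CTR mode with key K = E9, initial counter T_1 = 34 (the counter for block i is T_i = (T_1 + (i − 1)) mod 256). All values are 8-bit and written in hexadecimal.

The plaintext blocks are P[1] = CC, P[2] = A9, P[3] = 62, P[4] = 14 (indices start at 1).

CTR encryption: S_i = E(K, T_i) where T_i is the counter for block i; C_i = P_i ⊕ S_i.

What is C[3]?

C[3] = 7D

C[1]: T = 34, S = E(K, T) = 1D; CC ⊕ 1D = D1.
C[2]: T = 35, S = E(K, T) = 1E; A9 ⊕ 1E = B7.
C[3]: T = 36, S = E(K, T) = 1F; 62 ⊕ 1F = 7D.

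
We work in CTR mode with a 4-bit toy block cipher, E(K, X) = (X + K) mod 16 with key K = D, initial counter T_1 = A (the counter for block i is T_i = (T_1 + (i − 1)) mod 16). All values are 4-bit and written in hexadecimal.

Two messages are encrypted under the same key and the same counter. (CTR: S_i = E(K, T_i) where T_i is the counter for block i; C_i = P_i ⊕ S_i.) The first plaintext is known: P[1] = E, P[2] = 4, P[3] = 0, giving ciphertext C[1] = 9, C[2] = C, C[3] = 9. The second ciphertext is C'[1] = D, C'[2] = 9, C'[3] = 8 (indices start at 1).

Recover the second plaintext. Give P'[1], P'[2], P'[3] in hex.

In CTR with a reused counter, both messages share the same keystream S_i, so C_i ⊕ C'_i = P_i ⊕ P'_i and thus P'_i = P_i ⊕ C_i ⊕ C'_i.
P'[1]: E ⊕ 9 ⊕ D = A.
P'[2]: 4 ⊕ C ⊕ 9 = 1.
P'[3]: 0 ⊕ 9 ⊕ 8 = 1.

P'[1] = A, P'[2] = 1, P'[3] = 1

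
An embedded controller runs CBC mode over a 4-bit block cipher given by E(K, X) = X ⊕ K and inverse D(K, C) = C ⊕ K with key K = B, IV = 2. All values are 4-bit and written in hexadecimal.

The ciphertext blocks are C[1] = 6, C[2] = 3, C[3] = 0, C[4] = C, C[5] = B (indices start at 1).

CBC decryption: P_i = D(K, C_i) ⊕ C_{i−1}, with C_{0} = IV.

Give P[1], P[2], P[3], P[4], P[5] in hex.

P[1] = F, P[2] = E, P[3] = 8, P[4] = 7, P[5] = C

P[1]: D(K, 6) = D; D ⊕ 2 = F.
P[2]: D(K, 3) = 8; 8 ⊕ 6 = E.
P[3]: D(K, 0) = B; B ⊕ 3 = 8.
P[4]: D(K, C) = 7; 7 ⊕ 0 = 7.
P[5]: D(K, B) = 0; 0 ⊕ C = C.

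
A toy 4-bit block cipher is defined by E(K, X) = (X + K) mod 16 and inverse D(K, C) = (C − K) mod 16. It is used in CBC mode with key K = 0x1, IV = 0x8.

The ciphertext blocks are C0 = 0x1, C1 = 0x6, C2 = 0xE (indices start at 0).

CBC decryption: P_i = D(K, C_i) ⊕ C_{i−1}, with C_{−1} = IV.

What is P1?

P1 = 0x4

P1: D(K, 0x6) = 0x5; 0x5 ⊕ 0x1 = 0x4.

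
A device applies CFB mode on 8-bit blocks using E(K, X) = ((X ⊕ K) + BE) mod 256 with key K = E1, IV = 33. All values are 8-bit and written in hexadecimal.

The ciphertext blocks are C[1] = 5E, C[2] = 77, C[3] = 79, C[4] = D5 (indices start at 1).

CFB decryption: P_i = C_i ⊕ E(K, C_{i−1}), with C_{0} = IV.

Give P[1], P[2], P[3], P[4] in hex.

P[1]: E(K, 33) = 90; 5E ⊕ 90 = CE.
P[2]: E(K, 5E) = 7D; 77 ⊕ 7D = 0A.
P[3]: E(K, 77) = 54; 79 ⊕ 54 = 2D.
P[4]: E(K, 79) = 56; D5 ⊕ 56 = 83.

P[1] = CE, P[2] = 0A, P[3] = 2D, P[4] = 83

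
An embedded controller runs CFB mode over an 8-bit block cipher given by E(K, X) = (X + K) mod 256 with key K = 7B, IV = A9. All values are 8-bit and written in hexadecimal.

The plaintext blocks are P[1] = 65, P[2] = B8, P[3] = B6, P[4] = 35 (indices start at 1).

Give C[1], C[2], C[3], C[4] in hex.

CFB encryption: C_i = P_i ⊕ E(K, C_{i−1}), with C_{0} = IV.
C[1]: E(K, A9) = 24; 65 ⊕ 24 = 41.
C[2]: E(K, 41) = BC; B8 ⊕ BC = 04.
C[3]: E(K, 04) = 7F; B6 ⊕ 7F = C9.
C[4]: E(K, C9) = 44; 35 ⊕ 44 = 71.

C[1] = 41, C[2] = 04, C[3] = C9, C[4] = 71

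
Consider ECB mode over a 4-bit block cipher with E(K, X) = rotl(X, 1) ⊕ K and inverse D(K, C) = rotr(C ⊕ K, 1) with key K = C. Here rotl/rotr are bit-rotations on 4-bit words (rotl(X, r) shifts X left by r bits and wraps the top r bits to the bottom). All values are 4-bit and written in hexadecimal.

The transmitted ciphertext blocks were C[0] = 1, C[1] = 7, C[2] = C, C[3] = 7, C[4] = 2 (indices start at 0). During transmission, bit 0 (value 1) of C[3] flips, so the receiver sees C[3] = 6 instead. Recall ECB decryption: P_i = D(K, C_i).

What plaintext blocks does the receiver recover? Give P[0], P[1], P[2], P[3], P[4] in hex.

P[0] = E, P[1] = D, P[2] = 0, P[3] = 5, P[4] = 7

Only C[3] changed, to 6. In ECB, a change in C_i affects only P_i. Decrypting the received ciphertext:
P[0]: D(K, 1) = E.
P[1]: D(K, 7) = D.
P[2]: D(K, C) = 0.
P[3]: D(K, 6) = 5.
P[4]: D(K, 2) = 7.
Blocks that differ from the original plaintext: P[3].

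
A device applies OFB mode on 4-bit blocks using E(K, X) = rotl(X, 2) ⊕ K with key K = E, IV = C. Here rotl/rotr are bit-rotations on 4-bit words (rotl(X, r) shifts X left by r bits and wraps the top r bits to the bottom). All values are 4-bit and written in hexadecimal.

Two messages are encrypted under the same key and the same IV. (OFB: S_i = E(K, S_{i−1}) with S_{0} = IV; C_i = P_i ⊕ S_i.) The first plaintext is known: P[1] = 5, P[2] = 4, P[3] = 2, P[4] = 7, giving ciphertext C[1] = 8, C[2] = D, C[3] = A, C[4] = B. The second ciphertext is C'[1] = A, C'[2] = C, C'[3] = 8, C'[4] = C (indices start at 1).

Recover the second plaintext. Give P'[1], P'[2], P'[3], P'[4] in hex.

In OFB with a reused IV, both messages share the same keystream S_i, so C_i ⊕ C'_i = P_i ⊕ P'_i and thus P'_i = P_i ⊕ C_i ⊕ C'_i.
P'[1]: 5 ⊕ 8 ⊕ A = 7.
P'[2]: 4 ⊕ D ⊕ C = 5.
P'[3]: 2 ⊕ A ⊕ 8 = 0.
P'[4]: 7 ⊕ B ⊕ C = 0.

P'[1] = 7, P'[2] = 5, P'[3] = 0, P'[4] = 0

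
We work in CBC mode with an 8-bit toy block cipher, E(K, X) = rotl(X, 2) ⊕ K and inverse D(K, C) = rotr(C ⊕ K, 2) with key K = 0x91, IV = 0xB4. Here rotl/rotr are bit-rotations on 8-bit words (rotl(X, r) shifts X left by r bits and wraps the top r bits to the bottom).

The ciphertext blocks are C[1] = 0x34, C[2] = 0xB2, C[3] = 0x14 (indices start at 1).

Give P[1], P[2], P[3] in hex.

P[1] = 0xDD, P[2] = 0xFC, P[3] = 0xD3

CBC decryption: P_i = D(K, C_i) ⊕ C_{i−1}, with C_{0} = IV.
P[1]: D(K, 0x34) = 0x69; 0x69 ⊕ 0xB4 = 0xDD.
P[2]: D(K, 0xB2) = 0xC8; 0xC8 ⊕ 0x34 = 0xFC.
P[3]: D(K, 0x14) = 0x61; 0x61 ⊕ 0xB2 = 0xD3.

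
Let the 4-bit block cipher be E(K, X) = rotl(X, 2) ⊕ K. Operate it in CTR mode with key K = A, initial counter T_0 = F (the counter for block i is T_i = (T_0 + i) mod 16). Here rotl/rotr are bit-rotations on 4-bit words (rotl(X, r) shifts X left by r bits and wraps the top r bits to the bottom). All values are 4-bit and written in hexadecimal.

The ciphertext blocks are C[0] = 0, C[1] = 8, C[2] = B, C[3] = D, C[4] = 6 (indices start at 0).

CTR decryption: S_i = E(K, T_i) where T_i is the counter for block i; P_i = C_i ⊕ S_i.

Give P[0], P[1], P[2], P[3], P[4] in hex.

P[0]: T = F, S = E(K, T) = 5; 0 ⊕ 5 = 5.
P[1]: T = 0, S = E(K, T) = A; 8 ⊕ A = 2.
P[2]: T = 1, S = E(K, T) = E; B ⊕ E = 5.
P[3]: T = 2, S = E(K, T) = 2; D ⊕ 2 = F.
P[4]: T = 3, S = E(K, T) = 6; 6 ⊕ 6 = 0.

P[0] = 5, P[1] = 2, P[2] = 5, P[3] = F, P[4] = 0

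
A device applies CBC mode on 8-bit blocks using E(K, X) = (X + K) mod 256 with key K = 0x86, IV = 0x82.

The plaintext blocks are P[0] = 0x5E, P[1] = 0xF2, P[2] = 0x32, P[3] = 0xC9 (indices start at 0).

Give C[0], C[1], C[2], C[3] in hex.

CBC encryption: C_i = E(K, P_i ⊕ C_{i−1}), with C_{−1} = IV.
C[0]: P[0] ⊕ 0x82 = 0xDC; E(K, 0xDC) = 0x62.
C[1]: P[1] ⊕ 0x62 = 0x90; E(K, 0x90) = 0x16.
C[2]: P[2] ⊕ 0x16 = 0x24; E(K, 0x24) = 0xAA.
C[3]: P[3] ⊕ 0xAA = 0x63; E(K, 0x63) = 0xE9.

C[0] = 0x62, C[1] = 0x16, C[2] = 0xAA, C[3] = 0xE9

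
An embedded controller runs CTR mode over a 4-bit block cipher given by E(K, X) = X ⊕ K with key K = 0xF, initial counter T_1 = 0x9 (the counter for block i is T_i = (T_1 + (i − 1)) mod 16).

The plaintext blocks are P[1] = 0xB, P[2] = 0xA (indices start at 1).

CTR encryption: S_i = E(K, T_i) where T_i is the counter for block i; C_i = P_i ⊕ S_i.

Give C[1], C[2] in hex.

C[1]: T = 0x9, S = E(K, T) = 0x6; 0xB ⊕ 0x6 = 0xD.
C[2]: T = 0xA, S = E(K, T) = 0x5; 0xA ⊕ 0x5 = 0xF.

C[1] = 0xD, C[2] = 0xF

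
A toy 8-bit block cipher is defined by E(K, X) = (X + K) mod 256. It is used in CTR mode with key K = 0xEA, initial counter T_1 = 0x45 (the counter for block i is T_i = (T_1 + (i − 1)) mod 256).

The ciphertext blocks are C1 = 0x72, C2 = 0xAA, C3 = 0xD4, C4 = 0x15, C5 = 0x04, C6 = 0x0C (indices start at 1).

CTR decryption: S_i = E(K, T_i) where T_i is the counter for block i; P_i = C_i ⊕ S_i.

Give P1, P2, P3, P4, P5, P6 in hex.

P1: T = 0x45, S = E(K, T) = 0x2F; 0x72 ⊕ 0x2F = 0x5D.
P2: T = 0x46, S = E(K, T) = 0x30; 0xAA ⊕ 0x30 = 0x9A.
P3: T = 0x47, S = E(K, T) = 0x31; 0xD4 ⊕ 0x31 = 0xE5.
P4: T = 0x48, S = E(K, T) = 0x32; 0x15 ⊕ 0x32 = 0x27.
P5: T = 0x49, S = E(K, T) = 0x33; 0x04 ⊕ 0x33 = 0x37.
P6: T = 0x4A, S = E(K, T) = 0x34; 0x0C ⊕ 0x34 = 0x38.

P1 = 0x5D, P2 = 0x9A, P3 = 0xE5, P4 = 0x27, P5 = 0x37, P6 = 0x38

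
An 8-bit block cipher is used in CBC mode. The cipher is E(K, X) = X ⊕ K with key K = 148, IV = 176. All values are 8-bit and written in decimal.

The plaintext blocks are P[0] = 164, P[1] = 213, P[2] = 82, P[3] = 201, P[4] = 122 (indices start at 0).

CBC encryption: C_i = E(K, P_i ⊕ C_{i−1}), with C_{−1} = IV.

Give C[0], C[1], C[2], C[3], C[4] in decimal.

C[0]: P[0] ⊕ 176 = 20; E(K, 20) = 128.
C[1]: P[1] ⊕ 128 = 85; E(K, 85) = 193.
C[2]: P[2] ⊕ 193 = 147; E(K, 147) = 7.
C[3]: P[3] ⊕ 7 = 206; E(K, 206) = 90.
C[4]: P[4] ⊕ 90 = 32; E(K, 32) = 180.

C[0] = 128, C[1] = 193, C[2] = 7, C[3] = 90, C[4] = 180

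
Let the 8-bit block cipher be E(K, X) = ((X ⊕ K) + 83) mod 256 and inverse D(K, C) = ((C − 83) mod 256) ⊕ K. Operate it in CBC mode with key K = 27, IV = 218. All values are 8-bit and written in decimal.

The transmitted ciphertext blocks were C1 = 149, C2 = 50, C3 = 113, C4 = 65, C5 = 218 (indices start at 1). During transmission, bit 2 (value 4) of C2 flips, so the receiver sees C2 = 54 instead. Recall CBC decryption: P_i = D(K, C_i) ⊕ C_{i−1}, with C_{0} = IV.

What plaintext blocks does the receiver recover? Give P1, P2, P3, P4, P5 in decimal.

Only C2 changed, to 54. In CBC, a change in C_i garbles P_i and flips the same bit in P_{i+1}. Decrypting the received ciphertext:
P1: D(K, 149) = 89; 89 ⊕ 218 = 131.
P2: D(K, 54) = 248; 248 ⊕ 149 = 109.
P3: D(K, 113) = 5; 5 ⊕ 54 = 51.
P4: D(K, 65) = 245; 245 ⊕ 113 = 132.
P5: D(K, 218) = 156; 156 ⊕ 65 = 221.
Blocks that differ from the original plaintext: P2, P3.

P1 = 131, P2 = 109, P3 = 51, P4 = 132, P5 = 221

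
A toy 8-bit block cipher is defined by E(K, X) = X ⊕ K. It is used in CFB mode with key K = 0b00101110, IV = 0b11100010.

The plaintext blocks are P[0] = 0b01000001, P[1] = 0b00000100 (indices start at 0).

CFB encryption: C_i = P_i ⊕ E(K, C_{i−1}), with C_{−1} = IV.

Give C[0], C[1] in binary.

C[0]: E(K, 0b11100010) = 0b11001100; 0b01000001 ⊕ 0b11001100 = 0b10001101.
C[1]: E(K, 0b10001101) = 0b10100011; 0b00000100 ⊕ 0b10100011 = 0b10100111.

C[0] = 0b10001101, C[1] = 0b10100111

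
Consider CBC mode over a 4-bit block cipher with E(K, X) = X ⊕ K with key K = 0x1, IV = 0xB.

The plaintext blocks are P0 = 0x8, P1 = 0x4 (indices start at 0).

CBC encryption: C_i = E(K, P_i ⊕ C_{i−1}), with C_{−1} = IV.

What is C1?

C1 = 0x7

C0: P0 ⊕ 0xB = 0x3; E(K, 0x3) = 0x2.
C1: P1 ⊕ 0x2 = 0x6; E(K, 0x6) = 0x7.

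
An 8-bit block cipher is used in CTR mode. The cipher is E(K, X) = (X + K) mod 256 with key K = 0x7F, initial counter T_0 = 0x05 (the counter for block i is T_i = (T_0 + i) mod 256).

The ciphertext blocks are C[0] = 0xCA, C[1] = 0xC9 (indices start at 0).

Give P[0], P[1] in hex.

CTR decryption: S_i = E(K, T_i) where T_i is the counter for block i; P_i = C_i ⊕ S_i.
P[0]: T = 0x05, S = E(K, T) = 0x84; 0xCA ⊕ 0x84 = 0x4E.
P[1]: T = 0x06, S = E(K, T) = 0x85; 0xC9 ⊕ 0x85 = 0x4C.

P[0] = 0x4E, P[1] = 0x4C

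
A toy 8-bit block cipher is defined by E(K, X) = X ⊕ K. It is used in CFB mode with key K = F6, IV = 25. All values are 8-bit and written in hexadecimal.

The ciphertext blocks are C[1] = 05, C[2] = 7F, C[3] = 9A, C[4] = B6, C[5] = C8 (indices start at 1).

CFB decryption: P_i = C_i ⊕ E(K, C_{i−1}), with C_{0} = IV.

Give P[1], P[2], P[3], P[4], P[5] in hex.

P[1]: E(K, 25) = D3; 05 ⊕ D3 = D6.
P[2]: E(K, 05) = F3; 7F ⊕ F3 = 8C.
P[3]: E(K, 7F) = 89; 9A ⊕ 89 = 13.
P[4]: E(K, 9A) = 6C; B6 ⊕ 6C = DA.
P[5]: E(K, B6) = 40; C8 ⊕ 40 = 88.

P[1] = D6, P[2] = 8C, P[3] = 13, P[4] = DA, P[5] = 88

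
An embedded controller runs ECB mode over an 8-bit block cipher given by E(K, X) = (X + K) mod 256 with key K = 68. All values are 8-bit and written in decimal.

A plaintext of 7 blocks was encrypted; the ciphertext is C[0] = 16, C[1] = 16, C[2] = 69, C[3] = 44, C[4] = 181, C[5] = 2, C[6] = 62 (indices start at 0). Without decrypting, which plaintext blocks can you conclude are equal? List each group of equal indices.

P[0] = P[1]

ECB encrypts each block independently with the same key, so equal ciphertext blocks imply equal plaintext blocks.
C[0] = C[1] = 16, so P[0] = P[1].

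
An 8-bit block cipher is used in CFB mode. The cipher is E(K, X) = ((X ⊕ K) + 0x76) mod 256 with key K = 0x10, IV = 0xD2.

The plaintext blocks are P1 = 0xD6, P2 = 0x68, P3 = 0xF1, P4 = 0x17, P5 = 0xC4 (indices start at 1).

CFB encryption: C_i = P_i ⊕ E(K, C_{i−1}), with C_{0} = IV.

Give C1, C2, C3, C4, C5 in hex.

C1 = 0xEE, C2 = 0x1C, C3 = 0x73, C4 = 0xCE, C5 = 0x90

C1: E(K, 0xD2) = 0x38; 0xD6 ⊕ 0x38 = 0xEE.
C2: E(K, 0xEE) = 0x74; 0x68 ⊕ 0x74 = 0x1C.
C3: E(K, 0x1C) = 0x82; 0xF1 ⊕ 0x82 = 0x73.
C4: E(K, 0x73) = 0xD9; 0x17 ⊕ 0xD9 = 0xCE.
C5: E(K, 0xCE) = 0x54; 0xC4 ⊕ 0x54 = 0x90.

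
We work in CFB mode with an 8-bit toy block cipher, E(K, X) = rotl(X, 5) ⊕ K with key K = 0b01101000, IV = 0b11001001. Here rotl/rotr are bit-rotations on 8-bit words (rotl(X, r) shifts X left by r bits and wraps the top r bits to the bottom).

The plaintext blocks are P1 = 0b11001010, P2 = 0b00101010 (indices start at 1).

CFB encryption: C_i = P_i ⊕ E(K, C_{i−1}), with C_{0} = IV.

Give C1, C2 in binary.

C1 = 0b10011011, C2 = 0b00110001

C1: E(K, 0b11001001) = 0b01010001; 0b11001010 ⊕ 0b01010001 = 0b10011011.
C2: E(K, 0b10011011) = 0b00011011; 0b00101010 ⊕ 0b00011011 = 0b00110001.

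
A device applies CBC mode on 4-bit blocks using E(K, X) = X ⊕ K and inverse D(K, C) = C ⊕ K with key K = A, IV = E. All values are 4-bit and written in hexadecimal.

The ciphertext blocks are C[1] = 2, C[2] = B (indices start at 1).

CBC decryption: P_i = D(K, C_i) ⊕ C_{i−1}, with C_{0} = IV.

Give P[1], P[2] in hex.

P[1]: D(K, 2) = 8; 8 ⊕ E = 6.
P[2]: D(K, B) = 1; 1 ⊕ 2 = 3.

P[1] = 6, P[2] = 3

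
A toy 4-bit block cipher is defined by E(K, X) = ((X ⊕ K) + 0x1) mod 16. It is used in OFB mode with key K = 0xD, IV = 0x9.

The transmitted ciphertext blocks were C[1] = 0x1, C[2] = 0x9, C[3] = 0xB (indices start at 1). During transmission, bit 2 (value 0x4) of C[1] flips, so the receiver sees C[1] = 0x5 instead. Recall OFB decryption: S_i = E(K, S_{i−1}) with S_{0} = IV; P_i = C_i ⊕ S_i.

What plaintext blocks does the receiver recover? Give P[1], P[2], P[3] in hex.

P[1] = 0x0, P[2] = 0x0, P[3] = 0xE

Only C[1] changed, to 0x5. In OFB, a change in C_i flips the same bit in P_i only; the keystream is unaffected. Decrypting the received ciphertext:
P[1]: S = E(K, 0x9) = 0x5; 0x5 ⊕ 0x5 = 0x0.
P[2]: S = E(K, 0x5) = 0x9; 0x9 ⊕ 0x9 = 0x0.
P[3]: S = E(K, 0x9) = 0x5; 0xB ⊕ 0x5 = 0xE.
Blocks that differ from the original plaintext: P[1].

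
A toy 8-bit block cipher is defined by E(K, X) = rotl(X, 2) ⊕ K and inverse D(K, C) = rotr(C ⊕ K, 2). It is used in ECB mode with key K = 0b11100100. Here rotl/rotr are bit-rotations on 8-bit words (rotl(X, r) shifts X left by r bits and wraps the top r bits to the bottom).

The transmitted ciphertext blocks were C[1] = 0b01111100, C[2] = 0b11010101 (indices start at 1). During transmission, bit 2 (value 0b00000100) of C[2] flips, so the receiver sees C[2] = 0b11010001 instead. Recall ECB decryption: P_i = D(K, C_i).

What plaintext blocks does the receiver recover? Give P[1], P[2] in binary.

Only C[2] changed, to 0b11010001. In ECB, a change in C_i affects only P_i. Decrypting the received ciphertext:
P[1]: D(K, 0b01111100) = 0b00100110.
P[2]: D(K, 0b11010001) = 0b01001101.
Blocks that differ from the original plaintext: P[2].

P[1] = 0b00100110, P[2] = 0b01001101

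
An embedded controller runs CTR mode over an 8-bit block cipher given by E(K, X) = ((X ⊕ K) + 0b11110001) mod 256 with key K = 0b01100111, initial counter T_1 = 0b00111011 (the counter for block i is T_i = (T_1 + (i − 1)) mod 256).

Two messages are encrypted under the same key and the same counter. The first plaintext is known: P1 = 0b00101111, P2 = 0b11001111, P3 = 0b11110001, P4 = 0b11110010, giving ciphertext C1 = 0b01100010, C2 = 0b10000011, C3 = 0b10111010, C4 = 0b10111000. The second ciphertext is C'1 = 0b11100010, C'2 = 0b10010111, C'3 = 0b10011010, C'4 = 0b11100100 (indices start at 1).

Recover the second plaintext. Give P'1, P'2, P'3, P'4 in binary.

In CTR with a reused counter, both messages share the same keystream S_i, so C_i ⊕ C'_i = P_i ⊕ P'_i and thus P'_i = P_i ⊕ C_i ⊕ C'_i.
P'1: 0b00101111 ⊕ 0b01100010 ⊕ 0b11100010 = 0b10101111.
P'2: 0b11001111 ⊕ 0b10000011 ⊕ 0b10010111 = 0b11011011.
P'3: 0b11110001 ⊕ 0b10111010 ⊕ 0b10011010 = 0b11010001.
P'4: 0b11110010 ⊕ 0b10111000 ⊕ 0b11100100 = 0b10101110.

P'1 = 0b10101111, P'2 = 0b11011011, P'3 = 0b11010001, P'4 = 0b10101110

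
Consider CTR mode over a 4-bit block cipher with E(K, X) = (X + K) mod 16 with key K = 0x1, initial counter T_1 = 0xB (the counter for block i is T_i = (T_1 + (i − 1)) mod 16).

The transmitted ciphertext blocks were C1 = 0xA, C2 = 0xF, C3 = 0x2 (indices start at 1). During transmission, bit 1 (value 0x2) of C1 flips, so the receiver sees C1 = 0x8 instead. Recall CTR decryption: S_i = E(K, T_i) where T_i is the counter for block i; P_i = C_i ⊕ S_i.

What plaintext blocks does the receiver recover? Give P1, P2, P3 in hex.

P1 = 0x4, P2 = 0x2, P3 = 0xC

Only C1 changed, to 0x8. In CTR, a change in C_i flips the same bit in P_i only; the keystream is unaffected. Decrypting the received ciphertext:
P1: T = 0xB, S = E(K, T) = 0xC; 0x8 ⊕ 0xC = 0x4.
P2: T = 0xC, S = E(K, T) = 0xD; 0xF ⊕ 0xD = 0x2.
P3: T = 0xD, S = E(K, T) = 0xE; 0x2 ⊕ 0xE = 0xC.
Blocks that differ from the original plaintext: P1.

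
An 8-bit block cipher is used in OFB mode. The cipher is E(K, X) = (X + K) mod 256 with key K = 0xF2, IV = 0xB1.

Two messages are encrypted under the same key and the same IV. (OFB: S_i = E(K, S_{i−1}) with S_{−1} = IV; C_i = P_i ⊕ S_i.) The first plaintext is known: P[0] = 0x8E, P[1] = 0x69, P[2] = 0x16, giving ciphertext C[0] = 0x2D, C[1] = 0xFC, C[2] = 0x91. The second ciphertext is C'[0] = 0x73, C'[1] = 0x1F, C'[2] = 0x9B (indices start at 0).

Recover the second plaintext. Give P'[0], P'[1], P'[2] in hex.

P'[0] = 0xD0, P'[1] = 0x8A, P'[2] = 0x1C

In OFB with a reused IV, both messages share the same keystream S_i, so C_i ⊕ C'_i = P_i ⊕ P'_i and thus P'_i = P_i ⊕ C_i ⊕ C'_i.
P'[0]: 0x8E ⊕ 0x2D ⊕ 0x73 = 0xD0.
P'[1]: 0x69 ⊕ 0xFC ⊕ 0x1F = 0x8A.
P'[2]: 0x16 ⊕ 0x91 ⊕ 0x9B = 0x1C.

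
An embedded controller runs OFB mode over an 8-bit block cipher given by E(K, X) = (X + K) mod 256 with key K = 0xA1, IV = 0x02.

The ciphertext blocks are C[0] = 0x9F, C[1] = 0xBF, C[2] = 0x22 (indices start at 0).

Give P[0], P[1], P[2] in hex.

OFB decryption: S_i = E(K, S_{i−1}) with S_{−1} = IV; P_i = C_i ⊕ S_i.
P[0]: S = E(K, 0x02) = 0xA3; 0x9F ⊕ 0xA3 = 0x3C.
P[1]: S = E(K, 0xA3) = 0x44; 0xBF ⊕ 0x44 = 0xFB.
P[2]: S = E(K, 0x44) = 0xE5; 0x22 ⊕ 0xE5 = 0xC7.

P[0] = 0x3C, P[1] = 0xFB, P[2] = 0xC7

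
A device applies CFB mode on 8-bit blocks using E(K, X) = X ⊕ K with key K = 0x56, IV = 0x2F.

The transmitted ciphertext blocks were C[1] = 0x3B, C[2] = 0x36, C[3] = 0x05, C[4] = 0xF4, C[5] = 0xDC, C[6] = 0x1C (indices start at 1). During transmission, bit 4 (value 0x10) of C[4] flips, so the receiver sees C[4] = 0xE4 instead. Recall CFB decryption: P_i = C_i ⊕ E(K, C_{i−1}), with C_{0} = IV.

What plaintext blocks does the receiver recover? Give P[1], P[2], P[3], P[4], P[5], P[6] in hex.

P[1] = 0x42, P[2] = 0x5B, P[3] = 0x65, P[4] = 0xB7, P[5] = 0x6E, P[6] = 0x96

Only C[4] changed, to 0xE4. In CFB, a change in C_i flips the same bit in P_i and garbles P_{i+1}. Decrypting the received ciphertext:
P[1]: E(K, 0x2F) = 0x79; 0x3B ⊕ 0x79 = 0x42.
P[2]: E(K, 0x3B) = 0x6D; 0x36 ⊕ 0x6D = 0x5B.
P[3]: E(K, 0x36) = 0x60; 0x05 ⊕ 0x60 = 0x65.
P[4]: E(K, 0x05) = 0x53; 0xE4 ⊕ 0x53 = 0xB7.
P[5]: E(K, 0xE4) = 0xB2; 0xDC ⊕ 0xB2 = 0x6E.
P[6]: E(K, 0xDC) = 0x8A; 0x1C ⊕ 0x8A = 0x96.
Blocks that differ from the original plaintext: P[4], P[5].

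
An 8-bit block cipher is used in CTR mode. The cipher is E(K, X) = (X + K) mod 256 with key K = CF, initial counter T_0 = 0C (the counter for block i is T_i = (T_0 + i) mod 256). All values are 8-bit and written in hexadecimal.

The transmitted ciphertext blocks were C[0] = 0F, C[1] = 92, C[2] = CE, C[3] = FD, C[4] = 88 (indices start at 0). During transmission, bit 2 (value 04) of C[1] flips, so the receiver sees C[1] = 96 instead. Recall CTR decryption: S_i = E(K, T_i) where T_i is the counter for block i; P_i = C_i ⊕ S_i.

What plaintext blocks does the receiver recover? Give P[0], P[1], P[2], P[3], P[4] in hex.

P[0] = D4, P[1] = 4A, P[2] = 13, P[3] = 23, P[4] = 57

Only C[1] changed, to 96. In CTR, a change in C_i flips the same bit in P_i only; the keystream is unaffected. Decrypting the received ciphertext:
P[0]: T = 0C, S = E(K, T) = DB; 0F ⊕ DB = D4.
P[1]: T = 0D, S = E(K, T) = DC; 96 ⊕ DC = 4A.
P[2]: T = 0E, S = E(K, T) = DD; CE ⊕ DD = 13.
P[3]: T = 0F, S = E(K, T) = DE; FD ⊕ DE = 23.
P[4]: T = 10, S = E(K, T) = DF; 88 ⊕ DF = 57.
Blocks that differ from the original plaintext: P[1].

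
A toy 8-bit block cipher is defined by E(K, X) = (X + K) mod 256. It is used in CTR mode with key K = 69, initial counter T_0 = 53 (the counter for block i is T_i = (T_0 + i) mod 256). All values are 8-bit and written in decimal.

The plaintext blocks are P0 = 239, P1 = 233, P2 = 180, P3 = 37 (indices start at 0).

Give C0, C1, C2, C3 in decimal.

CTR encryption: S_i = E(K, T_i) where T_i is the counter for block i; C_i = P_i ⊕ S_i.
C0: T = 53, S = E(K, T) = 122; 239 ⊕ 122 = 149.
C1: T = 54, S = E(K, T) = 123; 233 ⊕ 123 = 146.
C2: T = 55, S = E(K, T) = 124; 180 ⊕ 124 = 200.
C3: T = 56, S = E(K, T) = 125; 37 ⊕ 125 = 88.

C0 = 149, C1 = 146, C2 = 200, C3 = 88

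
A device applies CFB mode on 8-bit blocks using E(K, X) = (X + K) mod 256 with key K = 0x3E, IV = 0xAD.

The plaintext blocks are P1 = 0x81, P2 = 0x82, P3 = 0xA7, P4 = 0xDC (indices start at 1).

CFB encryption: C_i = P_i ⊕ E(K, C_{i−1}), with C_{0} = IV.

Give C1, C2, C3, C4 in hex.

C1 = 0x6A, C2 = 0x2A, C3 = 0xCF, C4 = 0xD1

C1: E(K, 0xAD) = 0xEB; 0x81 ⊕ 0xEB = 0x6A.
C2: E(K, 0x6A) = 0xA8; 0x82 ⊕ 0xA8 = 0x2A.
C3: E(K, 0x2A) = 0x68; 0xA7 ⊕ 0x68 = 0xCF.
C4: E(K, 0xCF) = 0x0D; 0xDC ⊕ 0x0D = 0xD1.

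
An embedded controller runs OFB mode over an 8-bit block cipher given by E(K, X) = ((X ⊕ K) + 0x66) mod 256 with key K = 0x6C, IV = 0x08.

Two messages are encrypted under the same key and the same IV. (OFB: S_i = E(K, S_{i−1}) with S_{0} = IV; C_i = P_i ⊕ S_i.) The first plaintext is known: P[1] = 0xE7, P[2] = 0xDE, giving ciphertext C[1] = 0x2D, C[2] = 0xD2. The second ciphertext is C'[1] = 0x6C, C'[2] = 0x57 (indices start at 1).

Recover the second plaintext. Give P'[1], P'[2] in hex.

In OFB with a reused IV, both messages share the same keystream S_i, so C_i ⊕ C'_i = P_i ⊕ P'_i and thus P'_i = P_i ⊕ C_i ⊕ C'_i.
P'[1]: 0xE7 ⊕ 0x2D ⊕ 0x6C = 0xA6.
P'[2]: 0xDE ⊕ 0xD2 ⊕ 0x57 = 0x5B.

P'[1] = 0xA6, P'[2] = 0x5B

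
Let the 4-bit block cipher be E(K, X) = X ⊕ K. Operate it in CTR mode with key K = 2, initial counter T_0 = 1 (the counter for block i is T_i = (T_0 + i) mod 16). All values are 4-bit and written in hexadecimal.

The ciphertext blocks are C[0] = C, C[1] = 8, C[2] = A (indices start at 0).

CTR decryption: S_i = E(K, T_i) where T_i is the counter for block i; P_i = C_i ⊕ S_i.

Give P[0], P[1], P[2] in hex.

P[0]: T = 1, S = E(K, T) = 3; C ⊕ 3 = F.
P[1]: T = 2, S = E(K, T) = 0; 8 ⊕ 0 = 8.
P[2]: T = 3, S = E(K, T) = 1; A ⊕ 1 = B.

P[0] = F, P[1] = 8, P[2] = B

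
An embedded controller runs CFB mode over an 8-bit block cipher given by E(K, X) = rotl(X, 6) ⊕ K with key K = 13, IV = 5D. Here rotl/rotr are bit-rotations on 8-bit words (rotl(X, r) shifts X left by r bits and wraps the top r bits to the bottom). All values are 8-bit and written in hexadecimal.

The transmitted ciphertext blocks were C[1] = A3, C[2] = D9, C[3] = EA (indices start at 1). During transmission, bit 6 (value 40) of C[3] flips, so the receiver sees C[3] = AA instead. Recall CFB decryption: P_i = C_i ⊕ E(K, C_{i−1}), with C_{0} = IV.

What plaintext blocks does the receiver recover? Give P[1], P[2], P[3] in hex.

P[1] = E7, P[2] = 22, P[3] = CF

Only C[3] changed, to AA. In CFB, a change in C_i flips the same bit in P_i and garbles P_{i+1}. Decrypting the received ciphertext:
P[1]: E(K, 5D) = 44; A3 ⊕ 44 = E7.
P[2]: E(K, A3) = FB; D9 ⊕ FB = 22.
P[3]: E(K, D9) = 65; AA ⊕ 65 = CF.
Blocks that differ from the original plaintext: P[3].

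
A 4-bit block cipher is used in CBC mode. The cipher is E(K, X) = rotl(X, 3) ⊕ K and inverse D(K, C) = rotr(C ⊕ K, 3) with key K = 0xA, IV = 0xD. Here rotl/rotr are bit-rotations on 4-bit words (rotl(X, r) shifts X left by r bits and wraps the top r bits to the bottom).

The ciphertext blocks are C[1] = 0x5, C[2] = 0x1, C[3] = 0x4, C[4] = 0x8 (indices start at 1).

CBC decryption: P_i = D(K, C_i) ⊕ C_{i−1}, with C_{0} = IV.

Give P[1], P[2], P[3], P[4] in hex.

P[1]: D(K, 0x5) = 0xF; 0xF ⊕ 0xD = 0x2.
P[2]: D(K, 0x1) = 0x7; 0x7 ⊕ 0x5 = 0x2.
P[3]: D(K, 0x4) = 0xD; 0xD ⊕ 0x1 = 0xC.
P[4]: D(K, 0x8) = 0x4; 0x4 ⊕ 0x4 = 0x0.

P[1] = 0x2, P[2] = 0x2, P[3] = 0xC, P[4] = 0x0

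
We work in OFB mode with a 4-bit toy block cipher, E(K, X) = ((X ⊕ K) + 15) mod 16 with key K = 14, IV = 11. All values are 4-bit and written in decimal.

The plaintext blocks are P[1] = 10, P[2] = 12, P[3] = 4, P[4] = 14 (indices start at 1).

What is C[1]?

OFB encryption: S_i = E(K, S_{i−1}) with S_{0} = IV; C_i = P_i ⊕ S_i.
C[1]: S = E(K, 11) = 4; 10 ⊕ 4 = 14.

C[1] = 14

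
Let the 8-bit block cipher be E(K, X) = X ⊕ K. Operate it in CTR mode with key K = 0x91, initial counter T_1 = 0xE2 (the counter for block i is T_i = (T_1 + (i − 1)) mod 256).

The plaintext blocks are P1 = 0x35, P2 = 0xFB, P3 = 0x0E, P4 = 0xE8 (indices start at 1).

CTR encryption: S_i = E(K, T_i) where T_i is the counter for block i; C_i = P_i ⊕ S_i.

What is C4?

C4 = 0x9C

C1: T = 0xE2, S = E(K, T) = 0x73; 0x35 ⊕ 0x73 = 0x46.
C2: T = 0xE3, S = E(K, T) = 0x72; 0xFB ⊕ 0x72 = 0x89.
C3: T = 0xE4, S = E(K, T) = 0x75; 0x0E ⊕ 0x75 = 0x7B.
C4: T = 0xE5, S = E(K, T) = 0x74; 0xE8 ⊕ 0x74 = 0x9C.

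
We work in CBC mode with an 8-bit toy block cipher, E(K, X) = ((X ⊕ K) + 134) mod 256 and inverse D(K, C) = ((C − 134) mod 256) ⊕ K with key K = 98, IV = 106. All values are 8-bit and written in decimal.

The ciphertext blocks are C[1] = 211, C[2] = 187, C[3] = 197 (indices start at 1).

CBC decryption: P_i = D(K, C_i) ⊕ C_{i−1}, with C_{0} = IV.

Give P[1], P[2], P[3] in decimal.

P[1]: D(K, 211) = 47; 47 ⊕ 106 = 69.
P[2]: D(K, 187) = 87; 87 ⊕ 211 = 132.
P[3]: D(K, 197) = 93; 93 ⊕ 187 = 230.

P[1] = 69, P[2] = 132, P[3] = 230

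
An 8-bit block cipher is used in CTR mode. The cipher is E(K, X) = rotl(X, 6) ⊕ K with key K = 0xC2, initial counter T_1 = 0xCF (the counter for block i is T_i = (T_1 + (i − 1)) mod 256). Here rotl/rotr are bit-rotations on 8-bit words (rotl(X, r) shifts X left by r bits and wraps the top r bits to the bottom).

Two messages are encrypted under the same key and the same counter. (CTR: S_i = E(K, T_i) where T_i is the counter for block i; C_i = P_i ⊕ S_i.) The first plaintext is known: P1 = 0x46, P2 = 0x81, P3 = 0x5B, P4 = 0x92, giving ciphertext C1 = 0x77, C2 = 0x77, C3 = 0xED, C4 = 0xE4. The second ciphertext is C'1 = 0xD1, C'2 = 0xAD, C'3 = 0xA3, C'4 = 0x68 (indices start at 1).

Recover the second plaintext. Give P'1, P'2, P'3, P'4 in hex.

P'1 = 0xE0, P'2 = 0x5B, P'3 = 0x15, P'4 = 0x1E

In CTR with a reused counter, both messages share the same keystream S_i, so C_i ⊕ C'_i = P_i ⊕ P'_i and thus P'_i = P_i ⊕ C_i ⊕ C'_i.
P'1: 0x46 ⊕ 0x77 ⊕ 0xD1 = 0xE0.
P'2: 0x81 ⊕ 0x77 ⊕ 0xAD = 0x5B.
P'3: 0x5B ⊕ 0xED ⊕ 0xA3 = 0x15.
P'4: 0x92 ⊕ 0xE4 ⊕ 0x68 = 0x1E.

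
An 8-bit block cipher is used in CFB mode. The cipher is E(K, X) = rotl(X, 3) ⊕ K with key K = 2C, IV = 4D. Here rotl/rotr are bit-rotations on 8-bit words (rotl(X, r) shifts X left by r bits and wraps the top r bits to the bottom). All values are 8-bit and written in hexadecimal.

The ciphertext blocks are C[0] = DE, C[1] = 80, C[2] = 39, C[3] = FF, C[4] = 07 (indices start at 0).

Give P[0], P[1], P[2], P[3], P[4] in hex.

CFB decryption: P_i = C_i ⊕ E(K, C_{i−1}), with C_{−1} = IV.
P[0]: E(K, 4D) = 46; DE ⊕ 46 = 98.
P[1]: E(K, DE) = DA; 80 ⊕ DA = 5A.
P[2]: E(K, 80) = 28; 39 ⊕ 28 = 11.
P[3]: E(K, 39) = E5; FF ⊕ E5 = 1A.
P[4]: E(K, FF) = D3; 07 ⊕ D3 = D4.

P[0] = 98, P[1] = 5A, P[2] = 11, P[3] = 1A, P[4] = D4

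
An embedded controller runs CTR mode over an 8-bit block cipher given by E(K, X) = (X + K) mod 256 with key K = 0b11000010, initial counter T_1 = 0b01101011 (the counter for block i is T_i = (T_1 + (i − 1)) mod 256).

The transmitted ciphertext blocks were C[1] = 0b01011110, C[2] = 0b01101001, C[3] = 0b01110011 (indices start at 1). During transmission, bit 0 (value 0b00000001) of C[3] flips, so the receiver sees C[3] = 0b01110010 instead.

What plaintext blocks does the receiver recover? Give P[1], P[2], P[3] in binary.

CTR decryption: S_i = E(K, T_i) where T_i is the counter for block i; P_i = C_i ⊕ S_i.
Only C[3] changed, to 0b01110010. In CTR, a change in C_i flips the same bit in P_i only; the keystream is unaffected. Decrypting the received ciphertext:
P[1]: T = 0b01101011, S = E(K, T) = 0b00101101; 0b01011110 ⊕ 0b00101101 = 0b01110011.
P[2]: T = 0b01101100, S = E(K, T) = 0b00101110; 0b01101001 ⊕ 0b00101110 = 0b01000111.
P[3]: T = 0b01101101, S = E(K, T) = 0b00101111; 0b01110010 ⊕ 0b00101111 = 0b01011101.
Blocks that differ from the original plaintext: P[3].

P[1] = 0b01110011, P[2] = 0b01000111, P[3] = 0b01011101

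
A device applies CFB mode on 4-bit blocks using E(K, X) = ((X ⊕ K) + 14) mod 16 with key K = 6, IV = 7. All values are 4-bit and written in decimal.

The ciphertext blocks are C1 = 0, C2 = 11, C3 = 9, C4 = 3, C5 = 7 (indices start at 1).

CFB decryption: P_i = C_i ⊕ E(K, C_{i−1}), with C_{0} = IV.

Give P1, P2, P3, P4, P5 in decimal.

P1 = 15, P2 = 15, P3 = 2, P4 = 14, P5 = 4

P1: E(K, 7) = 15; 0 ⊕ 15 = 15.
P2: E(K, 0) = 4; 11 ⊕ 4 = 15.
P3: E(K, 11) = 11; 9 ⊕ 11 = 2.
P4: E(K, 9) = 13; 3 ⊕ 13 = 14.
P5: E(K, 3) = 3; 7 ⊕ 3 = 4.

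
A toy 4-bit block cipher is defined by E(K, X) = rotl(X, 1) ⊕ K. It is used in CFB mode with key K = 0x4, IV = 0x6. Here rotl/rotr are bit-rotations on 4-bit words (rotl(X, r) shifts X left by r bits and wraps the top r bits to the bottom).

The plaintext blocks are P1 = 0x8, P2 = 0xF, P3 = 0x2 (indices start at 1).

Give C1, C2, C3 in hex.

CFB encryption: C_i = P_i ⊕ E(K, C_{i−1}), with C_{0} = IV.
C1: E(K, 0x6) = 0x8; 0x8 ⊕ 0x8 = 0x0.
C2: E(K, 0x0) = 0x4; 0xF ⊕ 0x4 = 0xB.
C3: E(K, 0xB) = 0x3; 0x2 ⊕ 0x3 = 0x1.

C1 = 0x0, C2 = 0xB, C3 = 0x1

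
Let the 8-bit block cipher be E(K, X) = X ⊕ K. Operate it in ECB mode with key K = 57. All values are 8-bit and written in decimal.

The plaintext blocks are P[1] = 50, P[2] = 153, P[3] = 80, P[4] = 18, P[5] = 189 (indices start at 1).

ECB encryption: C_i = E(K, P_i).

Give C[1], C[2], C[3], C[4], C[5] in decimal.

C[1]: E(K, 50) = 11.
C[2]: E(K, 153) = 160.
C[3]: E(K, 80) = 105.
C[4]: E(K, 18) = 43.
C[5]: E(K, 189) = 132.

C[1] = 11, C[2] = 160, C[3] = 105, C[4] = 43, C[5] = 132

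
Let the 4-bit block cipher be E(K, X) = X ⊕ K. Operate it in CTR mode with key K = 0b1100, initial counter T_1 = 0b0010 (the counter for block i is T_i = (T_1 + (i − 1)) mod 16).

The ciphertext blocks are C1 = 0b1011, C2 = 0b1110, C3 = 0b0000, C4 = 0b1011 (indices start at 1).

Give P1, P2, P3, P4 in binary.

P1 = 0b0101, P2 = 0b0001, P3 = 0b1000, P4 = 0b0010

CTR decryption: S_i = E(K, T_i) where T_i is the counter for block i; P_i = C_i ⊕ S_i.
P1: T = 0b0010, S = E(K, T) = 0b1110; 0b1011 ⊕ 0b1110 = 0b0101.
P2: T = 0b0011, S = E(K, T) = 0b1111; 0b1110 ⊕ 0b1111 = 0b0001.
P3: T = 0b0100, S = E(K, T) = 0b1000; 0b0000 ⊕ 0b1000 = 0b1000.
P4: T = 0b0101, S = E(K, T) = 0b1001; 0b1011 ⊕ 0b1001 = 0b0010.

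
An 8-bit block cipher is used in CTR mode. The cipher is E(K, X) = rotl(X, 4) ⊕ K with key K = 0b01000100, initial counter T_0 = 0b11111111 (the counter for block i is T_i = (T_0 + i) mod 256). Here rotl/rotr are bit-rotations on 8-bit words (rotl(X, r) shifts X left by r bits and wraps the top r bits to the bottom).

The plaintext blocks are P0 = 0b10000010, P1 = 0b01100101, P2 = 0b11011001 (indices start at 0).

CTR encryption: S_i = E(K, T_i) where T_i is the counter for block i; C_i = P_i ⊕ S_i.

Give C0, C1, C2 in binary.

C0 = 0b00111001, C1 = 0b00100001, C2 = 0b10001101

C0: T = 0b11111111, S = E(K, T) = 0b10111011; 0b10000010 ⊕ 0b10111011 = 0b00111001.
C1: T = 0b00000000, S = E(K, T) = 0b01000100; 0b01100101 ⊕ 0b01000100 = 0b00100001.
C2: T = 0b00000001, S = E(K, T) = 0b01010100; 0b11011001 ⊕ 0b01010100 = 0b10001101.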